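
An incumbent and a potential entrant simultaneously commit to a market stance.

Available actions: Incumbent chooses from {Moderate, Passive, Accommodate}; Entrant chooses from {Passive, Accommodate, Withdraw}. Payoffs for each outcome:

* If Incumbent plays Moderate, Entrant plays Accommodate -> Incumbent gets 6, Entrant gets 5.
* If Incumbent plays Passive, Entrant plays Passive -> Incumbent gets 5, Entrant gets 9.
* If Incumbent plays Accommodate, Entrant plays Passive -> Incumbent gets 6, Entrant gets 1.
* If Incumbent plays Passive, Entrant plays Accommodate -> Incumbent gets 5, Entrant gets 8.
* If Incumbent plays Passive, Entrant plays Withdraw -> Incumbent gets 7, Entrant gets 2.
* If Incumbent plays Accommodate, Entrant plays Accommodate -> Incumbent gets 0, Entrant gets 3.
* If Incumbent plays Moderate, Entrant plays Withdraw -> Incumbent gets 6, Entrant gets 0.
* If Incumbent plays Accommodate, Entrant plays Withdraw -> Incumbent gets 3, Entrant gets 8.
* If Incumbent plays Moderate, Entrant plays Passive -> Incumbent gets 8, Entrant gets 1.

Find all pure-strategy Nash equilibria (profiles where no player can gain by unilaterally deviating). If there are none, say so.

Check each profile: it is a Nash equilibrium iff no player can strictly gain by switching unilaterally.
(Moderate, Passive): Entrant can switch to Accommodate (1 → 5). Not NE.
(Moderate, Accommodate): Incumbent gets 6, best alternative 5; Entrant gets 5, best alternative 1. No profitable deviation — NE.
(Moderate, Withdraw): Incumbent can switch to Passive (6 → 7). Not NE.
(Passive, Passive): Incumbent can switch to Moderate (5 → 8). Not NE.
(Passive, Accommodate): Incumbent can switch to Moderate (5 → 6). Not NE.
(Passive, Withdraw): Entrant can switch to Passive (2 → 9). Not NE.
(Accommodate, Passive): Incumbent can switch to Moderate (6 → 8). Not NE.
(Accommodate, Accommodate): Incumbent can switch to Moderate (0 → 6). Not NE.
(Accommodate, Withdraw): Incumbent can switch to Moderate (3 → 6). Not NE.

The unique pure-strategy Nash equilibrium is (Moderate, Accommodate).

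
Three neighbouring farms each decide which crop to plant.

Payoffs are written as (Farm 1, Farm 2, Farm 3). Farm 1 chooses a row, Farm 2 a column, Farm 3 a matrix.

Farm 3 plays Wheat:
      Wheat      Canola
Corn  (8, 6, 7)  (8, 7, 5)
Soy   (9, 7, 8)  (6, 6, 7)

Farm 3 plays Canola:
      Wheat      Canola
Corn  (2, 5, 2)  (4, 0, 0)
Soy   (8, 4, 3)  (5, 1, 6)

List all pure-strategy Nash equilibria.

(Corn, Canola, Wheat) and (Soy, Wheat, Wheat)

Farm 1 against (Wheat, Wheat): payoffs 8, 9 → best response Soy.
Farm 1 against (Wheat, Canola): payoffs 2, 8 → best response Soy.
Farm 1 against (Canola, Wheat): payoffs 8, 6 → best response Corn.
Farm 1 against (Canola, Canola): payoffs 4, 5 → best response Soy.
Farm 2 against (Corn, Wheat): payoffs 6, 7 → best response Canola.
Farm 2 against (Corn, Canola): payoffs 5, 0 → best response Wheat.
Farm 2 against (Soy, Wheat): payoffs 7, 6 → best response Wheat.
Farm 2 against (Soy, Canola): payoffs 4, 1 → best response Wheat.
Farm 3 against (Corn, Wheat): payoffs 7, 2 → best response Wheat.
Farm 3 against (Corn, Canola): payoffs 5, 0 → best response Wheat.
Farm 3 against (Soy, Wheat): payoffs 8, 3 → best response Wheat.
Farm 3 against (Soy, Canola): payoffs 7, 6 → best response Wheat.
Mutual best responses: (Corn, Canola, Wheat); (Soy, Wheat, Wheat).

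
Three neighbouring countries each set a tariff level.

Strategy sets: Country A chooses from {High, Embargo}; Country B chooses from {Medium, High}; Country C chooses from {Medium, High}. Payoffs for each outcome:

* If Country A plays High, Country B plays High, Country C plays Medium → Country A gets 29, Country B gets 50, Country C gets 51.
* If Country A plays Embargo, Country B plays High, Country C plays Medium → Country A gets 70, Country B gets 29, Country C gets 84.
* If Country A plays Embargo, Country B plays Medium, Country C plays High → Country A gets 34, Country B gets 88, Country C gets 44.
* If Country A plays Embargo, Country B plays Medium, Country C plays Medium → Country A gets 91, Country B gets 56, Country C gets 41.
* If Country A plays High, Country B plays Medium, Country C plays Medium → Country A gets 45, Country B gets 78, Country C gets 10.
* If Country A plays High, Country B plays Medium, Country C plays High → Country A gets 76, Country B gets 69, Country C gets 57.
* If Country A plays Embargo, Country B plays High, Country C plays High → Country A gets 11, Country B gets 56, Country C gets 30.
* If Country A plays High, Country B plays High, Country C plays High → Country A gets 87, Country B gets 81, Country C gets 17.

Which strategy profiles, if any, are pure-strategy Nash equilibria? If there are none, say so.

Check each profile: it is a Nash equilibrium iff no player can strictly gain by switching unilaterally.
(High, Medium, Medium): Country A can switch to Embargo (45 → 91). Not NE.
(High, Medium, High): Country B can switch to High (69 → 81). Not NE.
(High, High, Medium): Country A can switch to Embargo (29 → 70). Not NE.
(High, High, High): Country C can switch to Medium (17 → 51). Not NE.
(Embargo, Medium, Medium): Country C can switch to High (41 → 44). Not NE.
(Embargo, Medium, High): Country A can switch to High (34 → 76). Not NE.
(Embargo, High, Medium): Country B can switch to Medium (29 → 56). Not NE.
(Embargo, High, High): Country A can switch to High (11 → 87). Not NE.

none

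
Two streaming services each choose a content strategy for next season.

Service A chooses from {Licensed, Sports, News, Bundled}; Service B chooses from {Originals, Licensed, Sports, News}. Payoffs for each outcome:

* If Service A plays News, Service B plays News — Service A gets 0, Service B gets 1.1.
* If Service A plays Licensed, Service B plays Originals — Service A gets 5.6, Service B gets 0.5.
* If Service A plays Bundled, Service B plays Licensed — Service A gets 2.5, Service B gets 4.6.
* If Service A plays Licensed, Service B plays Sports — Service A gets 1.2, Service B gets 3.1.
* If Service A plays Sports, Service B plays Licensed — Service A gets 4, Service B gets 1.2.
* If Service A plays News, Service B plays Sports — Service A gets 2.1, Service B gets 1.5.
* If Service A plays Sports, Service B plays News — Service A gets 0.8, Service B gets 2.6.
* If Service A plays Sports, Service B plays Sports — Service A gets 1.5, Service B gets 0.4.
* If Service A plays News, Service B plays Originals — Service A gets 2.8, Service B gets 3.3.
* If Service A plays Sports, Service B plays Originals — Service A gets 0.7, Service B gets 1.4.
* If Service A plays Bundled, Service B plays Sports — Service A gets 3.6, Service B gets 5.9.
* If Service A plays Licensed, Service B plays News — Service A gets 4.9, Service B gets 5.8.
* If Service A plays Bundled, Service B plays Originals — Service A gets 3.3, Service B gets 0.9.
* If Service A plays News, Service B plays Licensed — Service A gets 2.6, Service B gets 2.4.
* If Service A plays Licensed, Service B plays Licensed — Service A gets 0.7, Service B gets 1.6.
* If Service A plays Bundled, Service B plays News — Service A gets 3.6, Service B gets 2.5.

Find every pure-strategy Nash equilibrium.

(Licensed, News) and (Bundled, Sports)

Service A against Originals: payoffs 5.6, 0.7, 2.8, 3.3 → best response Licensed.
Service A against Licensed: payoffs 0.7, 4, 2.6, 2.5 → best response Sports.
Service A against Sports: payoffs 1.2, 1.5, 2.1, 3.6 → best response Bundled.
Service A against News: payoffs 4.9, 0.8, 0, 3.6 → best response Licensed.
Service B against Licensed: payoffs 0.5, 1.6, 3.1, 5.8 → best response News.
Service B against Sports: payoffs 1.4, 1.2, 0.4, 2.6 → best response News.
Service B against News: payoffs 3.3, 2.4, 1.5, 1.1 → best response Originals.
Service B against Bundled: payoffs 0.9, 4.6, 5.9, 2.5 → best response Sports.
Mutual best responses: (Licensed, News); (Bundled, Sports).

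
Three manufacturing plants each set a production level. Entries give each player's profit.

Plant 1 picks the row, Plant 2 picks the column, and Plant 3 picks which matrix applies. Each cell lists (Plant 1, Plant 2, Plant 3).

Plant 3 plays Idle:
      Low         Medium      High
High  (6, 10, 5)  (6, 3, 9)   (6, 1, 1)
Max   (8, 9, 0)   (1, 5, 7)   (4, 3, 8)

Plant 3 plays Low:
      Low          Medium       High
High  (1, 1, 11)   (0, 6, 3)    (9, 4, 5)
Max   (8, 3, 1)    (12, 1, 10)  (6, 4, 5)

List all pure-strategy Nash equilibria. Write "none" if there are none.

none

For each strategy profile, look for a profitable unilateral deviation.
(High, Low, Idle): Plant 1 can switch to Max (6 → 8). Not NE.
(High, Low, Low): Plant 1 can switch to Max (1 → 8). Not NE.
(High, Medium, Idle): Plant 2 can switch to Low (3 → 10). Not NE.
(High, Medium, Low): Plant 1 can switch to Max (0 → 12). Not NE.
(High, High, Idle): Plant 2 can switch to Low (1 → 10). Not NE.
(High, High, Low): Plant 2 can switch to Medium (4 → 6). Not NE.
(The remaining 6 profiles each have a profitable deviation by the same check.)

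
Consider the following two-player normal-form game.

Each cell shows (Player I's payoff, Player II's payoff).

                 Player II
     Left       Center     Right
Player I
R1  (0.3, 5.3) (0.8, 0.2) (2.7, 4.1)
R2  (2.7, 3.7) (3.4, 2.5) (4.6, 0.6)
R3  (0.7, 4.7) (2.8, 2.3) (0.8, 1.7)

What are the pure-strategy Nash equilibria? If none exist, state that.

Pure NE: (R2, Left)

(R1, Left): Player I can switch to R2 (0.3 → 2.7). Not NE.
(R1, Center): Player I can switch to R2 (0.8 → 3.4). Not NE.
(R1, Right): Player I can switch to R2 (2.7 → 4.6). Not NE.
(R2, Left): Player I gets 2.7, best alternative 0.7; Player II gets 3.7, best alternative 2.5. No profitable deviation — NE.
(R2, Center): Player II can switch to Left (2.5 → 3.7). Not NE.
(R2, Right): Player II can switch to Left (0.6 → 3.7). Not NE.
(R3, Left): Player I can switch to R2 (0.7 → 2.7). Not NE.
(The remaining 2 profiles each have a profitable deviation by the same check.)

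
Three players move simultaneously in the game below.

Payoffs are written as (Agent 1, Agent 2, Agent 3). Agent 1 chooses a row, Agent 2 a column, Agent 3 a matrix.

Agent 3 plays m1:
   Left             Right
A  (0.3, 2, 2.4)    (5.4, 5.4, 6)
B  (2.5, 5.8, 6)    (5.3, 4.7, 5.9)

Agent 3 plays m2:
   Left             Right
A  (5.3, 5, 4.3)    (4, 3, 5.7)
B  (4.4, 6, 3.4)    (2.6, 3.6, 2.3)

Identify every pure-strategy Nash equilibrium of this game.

The pure Nash equilibria are (A, Left, m2) and (A, Right, m1) and (B, Left, m1).

(A, Left, m1): Agent 1 can switch to B (0.3 → 2.5). Not NE.
(A, Left, m2): Agent 1 gets 5.3, best alternative 4.4; Agent 2 gets 5, best alternative 3; Agent 3 gets 4.3, best alternative 2.4. No profitable deviation — NE.
(A, Right, m1): Agent 1 gets 5.4, best alternative 5.3; Agent 2 gets 5.4, best alternative 2; Agent 3 gets 6, best alternative 5.7. No profitable deviation — NE.
(A, Right, m2): Agent 2 can switch to Left (3 → 5). Not NE.
(B, Left, m1): Agent 1 gets 2.5, best alternative 0.3; Agent 2 gets 5.8, best alternative 4.7; Agent 3 gets 6, best alternative 3.4. No profitable deviation — NE.
(B, Left, m2): Agent 1 can switch to A (4.4 → 5.3). Not NE.
(B, Right, m1): Agent 1 can switch to A (5.3 → 5.4). Not NE.
(B, Right, m2): Agent 1 can switch to A (2.6 → 4). Not NE.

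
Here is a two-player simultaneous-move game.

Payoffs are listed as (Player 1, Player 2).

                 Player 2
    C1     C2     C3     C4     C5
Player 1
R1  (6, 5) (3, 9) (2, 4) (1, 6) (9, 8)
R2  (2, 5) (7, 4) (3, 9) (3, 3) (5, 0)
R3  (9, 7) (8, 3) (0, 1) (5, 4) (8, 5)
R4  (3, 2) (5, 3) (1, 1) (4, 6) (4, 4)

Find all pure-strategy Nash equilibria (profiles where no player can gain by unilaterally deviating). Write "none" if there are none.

Check each profile: it is a Nash equilibrium iff no player can strictly gain by switching unilaterally.
(R1, C1): Player 1 can switch to R3 (6 → 9). Not NE.
(R1, C2): Player 1 can switch to R2 (3 → 7). Not NE.
(R1, C3): Player 1 can switch to R2 (2 → 3). Not NE.
(R1, C4): Player 1 can switch to R2 (1 → 3). Not NE.
(R1, C5): Player 2 can switch to C2 (8 → 9). Not NE.
(R2, C1): Player 1 can switch to R1 (2 → 6). Not NE.
(R2, C2): Player 1 can switch to R3 (7 → 8). Not NE.
(R2, C3): Player 1 gets 3, best alternative 2; Player 2 gets 9, best alternative 5. No profitable deviation — NE.
(R2, C4): Player 1 can switch to R3 (3 → 5). Not NE.
(R3, C1): Player 1 gets 9, best alternative 6; Player 2 gets 7, best alternative 5. No profitable deviation — NE.
(The remaining 10 profiles each have a profitable deviation by the same check.)

(R2, C3), (R3, C1)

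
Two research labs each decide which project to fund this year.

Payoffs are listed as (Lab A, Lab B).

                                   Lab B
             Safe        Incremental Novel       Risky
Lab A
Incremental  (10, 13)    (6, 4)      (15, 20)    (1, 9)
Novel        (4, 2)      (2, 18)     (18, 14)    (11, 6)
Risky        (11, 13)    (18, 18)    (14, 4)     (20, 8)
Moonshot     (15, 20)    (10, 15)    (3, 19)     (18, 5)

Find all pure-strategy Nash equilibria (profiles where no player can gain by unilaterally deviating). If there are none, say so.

For each player, find the best response to each opponent profile; mutual best responses are the pure NE.
Lab A against Safe: payoffs 10, 4, 11, 15 → best response Moonshot.
Lab A against Incremental: payoffs 6, 2, 18, 10 → best response Risky.
Lab A against Novel: payoffs 15, 18, 14, 3 → best response Novel.
Lab A against Risky: payoffs 1, 11, 20, 18 → best response Risky.
Lab B against Incremental: payoffs 13, 4, 20, 9 → best response Novel.
Lab B against Novel: payoffs 2, 18, 14, 6 → best response Incremental.
Lab B against Risky: payoffs 13, 18, 4, 8 → best response Incremental.
Lab B against Moonshot: payoffs 20, 15, 19, 5 → best response Safe.
Mutual best responses: (Risky, Incremental); (Moonshot, Safe).

(Risky, Incremental), (Moonshot, Safe)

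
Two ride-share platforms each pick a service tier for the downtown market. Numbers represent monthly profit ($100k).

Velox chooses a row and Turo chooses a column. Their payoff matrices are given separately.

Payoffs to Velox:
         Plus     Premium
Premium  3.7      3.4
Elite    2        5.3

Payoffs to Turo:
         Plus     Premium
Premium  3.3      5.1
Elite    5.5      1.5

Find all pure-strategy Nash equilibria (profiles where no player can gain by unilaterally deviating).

none

Velox against Plus: payoffs 3.7, 2 → best response Premium.
Velox against Premium: payoffs 3.4, 5.3 → best response Elite.
Turo against Premium: payoffs 3.3, 5.1 → best response Premium.
Turo against Elite: payoffs 5.5, 1.5 → best response Plus.
No profile is a mutual best response for all players.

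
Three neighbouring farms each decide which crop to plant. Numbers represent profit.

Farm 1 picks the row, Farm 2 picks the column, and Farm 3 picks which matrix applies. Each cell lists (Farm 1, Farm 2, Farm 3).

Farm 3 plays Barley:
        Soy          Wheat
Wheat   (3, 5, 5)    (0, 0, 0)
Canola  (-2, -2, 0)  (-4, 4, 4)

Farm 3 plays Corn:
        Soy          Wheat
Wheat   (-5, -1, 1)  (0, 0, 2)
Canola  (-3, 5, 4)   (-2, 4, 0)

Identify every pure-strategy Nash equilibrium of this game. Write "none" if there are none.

For each player, find the best response to each opponent profile; mutual best responses are the pure NE.
Farm 1 against (Soy, Barley): payoffs 3, -2 → best response Wheat.
Farm 1 against (Soy, Corn): payoffs -5, -3 → best response Canola.
Farm 1 against (Wheat, Barley): payoffs 0, -4 → best response Wheat.
Farm 1 against (Wheat, Corn): payoffs 0, -2 → best response Wheat.
Farm 2 against (Wheat, Barley): payoffs 5, 0 → best response Soy.
Farm 2 against (Wheat, Corn): payoffs -1, 0 → best response Wheat.
Farm 2 against (Canola, Barley): payoffs -2, 4 → best response Wheat.
Farm 2 against (Canola, Corn): payoffs 5, 4 → best response Soy.
Farm 3 against (Wheat, Soy): payoffs 5, 1 → best response Barley.
Farm 3 against (Wheat, Wheat): payoffs 0, 2 → best response Corn.
Farm 3 against (Canola, Soy): payoffs 0, 4 → best response Corn.
Farm 3 against (Canola, Wheat): payoffs 4, 0 → best response Barley.
Mutual best responses: (Wheat, Soy, Barley); (Wheat, Wheat, Corn); (Canola, Soy, Corn).

Pure-strategy Nash equilibria: (Wheat, Soy, Barley); (Wheat, Wheat, Corn); (Canola, Soy, Corn)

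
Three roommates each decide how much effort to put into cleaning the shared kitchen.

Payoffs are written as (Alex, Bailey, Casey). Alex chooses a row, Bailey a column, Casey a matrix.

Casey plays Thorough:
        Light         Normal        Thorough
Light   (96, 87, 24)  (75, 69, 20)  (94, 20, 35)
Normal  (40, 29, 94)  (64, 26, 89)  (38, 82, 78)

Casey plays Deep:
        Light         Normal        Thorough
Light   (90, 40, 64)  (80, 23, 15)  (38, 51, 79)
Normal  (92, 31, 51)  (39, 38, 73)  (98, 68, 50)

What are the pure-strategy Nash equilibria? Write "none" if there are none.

There is no pure-strategy Nash equilibrium.

For each strategy profile, look for a profitable unilateral deviation.
(Light, Light, Thorough): Casey can switch to Deep (24 → 64). Not NE.
(Light, Light, Deep): Alex can switch to Normal (90 → 92). Not NE.
(Light, Normal, Thorough): Bailey can switch to Light (69 → 87). Not NE.
(Light, Normal, Deep): Bailey can switch to Light (23 → 40). Not NE.
(Light, Thorough, Thorough): Bailey can switch to Light (20 → 87). Not NE.
(Light, Thorough, Deep): Alex can switch to Normal (38 → 98). Not NE.
(Normal, Light, Thorough): Alex can switch to Light (40 → 96). Not NE.
(Normal, Light, Deep): Bailey can switch to Normal (31 → 38). Not NE.
(Normal, Normal, Thorough): Alex can switch to Light (64 → 75). Not NE.
(Normal, Normal, Deep): Alex can switch to Light (39 → 80). Not NE.
(Normal, Thorough, Thorough): Alex can switch to Light (38 → 94). Not NE.
(Normal, Thorough, Deep): Casey can switch to Thorough (50 → 78). Not NE.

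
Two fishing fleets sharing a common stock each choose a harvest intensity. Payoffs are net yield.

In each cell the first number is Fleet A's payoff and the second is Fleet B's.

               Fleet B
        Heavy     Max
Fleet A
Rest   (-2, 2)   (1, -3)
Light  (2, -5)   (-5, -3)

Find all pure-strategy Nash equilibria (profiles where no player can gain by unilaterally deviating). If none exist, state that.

Check each profile: it is a Nash equilibrium iff no player can strictly gain by switching unilaterally.
(Rest, Heavy): Fleet A can switch to Light (-2 → 2). Not NE.
(Rest, Max): Fleet B can switch to Heavy (-3 → 2). Not NE.
(Light, Heavy): Fleet B can switch to Max (-5 → -3). Not NE.
(Light, Max): Fleet A can switch to Rest (-5 → 1). Not NE.

There is no pure-strategy Nash equilibrium.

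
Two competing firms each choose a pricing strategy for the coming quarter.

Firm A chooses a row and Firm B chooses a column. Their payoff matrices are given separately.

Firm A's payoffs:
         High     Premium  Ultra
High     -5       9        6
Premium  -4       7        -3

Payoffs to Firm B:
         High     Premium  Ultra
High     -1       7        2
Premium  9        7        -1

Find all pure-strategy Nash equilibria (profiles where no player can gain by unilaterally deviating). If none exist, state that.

The pure Nash equilibria are (High, Premium); (Premium, High).

Firm A against High: payoffs -5, -4 → best response Premium.
Firm A against Premium: payoffs 9, 7 → best response High.
Firm A against Ultra: payoffs 6, -3 → best response High.
Firm B against High: payoffs -1, 7, 2 → best response Premium.
Firm B against Premium: payoffs 9, 7, -1 → best response High.
Mutual best responses: (High, Premium); (Premium, High).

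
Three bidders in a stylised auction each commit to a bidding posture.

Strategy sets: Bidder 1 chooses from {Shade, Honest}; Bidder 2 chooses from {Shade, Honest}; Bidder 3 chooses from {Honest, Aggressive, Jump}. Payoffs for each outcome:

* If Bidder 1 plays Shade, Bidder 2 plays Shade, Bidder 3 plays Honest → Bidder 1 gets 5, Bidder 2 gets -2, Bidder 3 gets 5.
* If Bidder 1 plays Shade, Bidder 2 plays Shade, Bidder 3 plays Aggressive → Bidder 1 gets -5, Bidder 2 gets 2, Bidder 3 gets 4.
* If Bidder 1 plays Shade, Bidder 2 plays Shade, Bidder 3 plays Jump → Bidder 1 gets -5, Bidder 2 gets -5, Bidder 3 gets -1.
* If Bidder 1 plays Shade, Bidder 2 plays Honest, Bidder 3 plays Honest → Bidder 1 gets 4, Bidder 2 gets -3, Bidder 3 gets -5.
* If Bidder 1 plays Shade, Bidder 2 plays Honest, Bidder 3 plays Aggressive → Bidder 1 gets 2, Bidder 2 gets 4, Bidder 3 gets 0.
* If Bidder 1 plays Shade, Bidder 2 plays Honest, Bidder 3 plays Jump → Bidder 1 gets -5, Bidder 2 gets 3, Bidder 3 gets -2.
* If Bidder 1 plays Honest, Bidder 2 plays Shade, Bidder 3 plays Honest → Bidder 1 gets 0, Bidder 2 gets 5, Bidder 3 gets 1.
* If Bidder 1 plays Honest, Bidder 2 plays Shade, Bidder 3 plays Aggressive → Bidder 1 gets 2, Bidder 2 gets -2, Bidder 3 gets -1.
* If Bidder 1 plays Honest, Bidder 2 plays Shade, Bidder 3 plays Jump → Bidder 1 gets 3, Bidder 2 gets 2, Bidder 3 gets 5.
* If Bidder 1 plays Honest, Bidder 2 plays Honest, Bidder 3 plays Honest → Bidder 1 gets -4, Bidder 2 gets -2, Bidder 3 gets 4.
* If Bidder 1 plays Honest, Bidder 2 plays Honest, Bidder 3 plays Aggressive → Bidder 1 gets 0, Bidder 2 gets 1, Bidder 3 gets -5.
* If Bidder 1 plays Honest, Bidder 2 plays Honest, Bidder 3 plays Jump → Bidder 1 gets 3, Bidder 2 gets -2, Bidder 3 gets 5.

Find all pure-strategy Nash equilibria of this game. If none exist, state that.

(Shade, Shade, Honest); (Shade, Honest, Aggressive); (Honest, Shade, Jump)

(Shade, Shade, Honest): Bidder 1 gets 5, best alternative 0; Bidder 2 gets -2, best alternative -3; Bidder 3 gets 5, best alternative 4. No profitable deviation — NE.
(Shade, Shade, Aggressive): Bidder 1 can switch to Honest (-5 → 2). Not NE.
(Shade, Shade, Jump): Bidder 1 can switch to Honest (-5 → 3). Not NE.
(Shade, Honest, Honest): Bidder 2 can switch to Shade (-3 → -2). Not NE.
(Shade, Honest, Aggressive): Bidder 1 gets 2, best alternative 0; Bidder 2 gets 4, best alternative 2; Bidder 3 gets 0, best alternative -2. No profitable deviation — NE.
(Shade, Honest, Jump): Bidder 1 can switch to Honest (-5 → 3). Not NE.
(Honest, Shade, Honest): Bidder 1 can switch to Shade (0 → 5). Not NE.
(Honest, Shade, Aggressive): Bidder 2 can switch to Honest (-2 → 1). Not NE.
(Honest, Shade, Jump): Bidder 1 gets 3, best alternative -5; Bidder 2 gets 2, best alternative -2; Bidder 3 gets 5, best alternative 1. No profitable deviation — NE.
(Honest, Honest, Honest): Bidder 1 can switch to Shade (-4 → 4). Not NE.
(Honest, Honest, Aggressive): Bidder 1 can switch to Shade (0 → 2). Not NE.
(Honest, Honest, Jump): Bidder 2 can switch to Shade (-2 → 2). Not NE.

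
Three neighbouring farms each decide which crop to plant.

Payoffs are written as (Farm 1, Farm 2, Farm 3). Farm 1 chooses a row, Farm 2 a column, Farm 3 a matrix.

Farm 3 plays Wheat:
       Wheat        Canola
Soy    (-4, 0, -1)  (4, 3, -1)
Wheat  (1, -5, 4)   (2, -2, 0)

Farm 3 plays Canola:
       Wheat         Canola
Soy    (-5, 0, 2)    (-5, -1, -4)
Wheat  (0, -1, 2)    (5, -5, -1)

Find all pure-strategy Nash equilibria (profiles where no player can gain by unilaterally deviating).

Mark each player's best response to every combination of opponents' strategies; a profile where every player is best-responding is a pure Nash equilibrium.
Farm 1 against (Wheat, Wheat): payoffs -4, 1 → best response Wheat.
Farm 1 against (Wheat, Canola): payoffs -5, 0 → best response Wheat.
Farm 1 against (Canola, Wheat): payoffs 4, 2 → best response Soy.
Farm 1 against (Canola, Canola): payoffs -5, 5 → best response Wheat.
Farm 2 against (Soy, Wheat): payoffs 0, 3 → best response Canola.
Farm 2 against (Soy, Canola): payoffs 0, -1 → best response Wheat.
Farm 2 against (Wheat, Wheat): payoffs -5, -2 → best response Canola.
Farm 2 against (Wheat, Canola): payoffs -1, -5 → best response Wheat.
Farm 3 against (Soy, Wheat): payoffs -1, 2 → best response Canola.
Farm 3 against (Soy, Canola): payoffs -1, -4 → best response Wheat.
Farm 3 against (Wheat, Wheat): payoffs 4, 2 → best response Wheat.
Farm 3 against (Wheat, Canola): payoffs 0, -1 → best response Wheat.
Mutual best responses: (Soy, Canola, Wheat).

Pure NE: (Soy, Canola, Wheat)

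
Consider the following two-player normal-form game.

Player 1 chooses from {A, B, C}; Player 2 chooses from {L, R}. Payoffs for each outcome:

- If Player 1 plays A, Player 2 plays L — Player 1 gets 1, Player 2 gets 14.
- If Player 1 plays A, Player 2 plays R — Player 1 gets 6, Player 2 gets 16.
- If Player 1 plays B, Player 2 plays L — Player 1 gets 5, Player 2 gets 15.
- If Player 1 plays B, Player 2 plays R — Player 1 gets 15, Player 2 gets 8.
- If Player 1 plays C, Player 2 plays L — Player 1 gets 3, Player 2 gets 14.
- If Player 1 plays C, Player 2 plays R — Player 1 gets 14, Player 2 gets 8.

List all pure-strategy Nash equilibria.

Player 1 against L: payoffs 1, 5, 3 → best response B.
Player 1 against R: payoffs 6, 15, 14 → best response B.
Player 2 against A: payoffs 14, 16 → best response R.
Player 2 against B: payoffs 15, 8 → best response L.
Player 2 against C: payoffs 14, 8 → best response L.
Mutual best responses: (B, L).

(B, L)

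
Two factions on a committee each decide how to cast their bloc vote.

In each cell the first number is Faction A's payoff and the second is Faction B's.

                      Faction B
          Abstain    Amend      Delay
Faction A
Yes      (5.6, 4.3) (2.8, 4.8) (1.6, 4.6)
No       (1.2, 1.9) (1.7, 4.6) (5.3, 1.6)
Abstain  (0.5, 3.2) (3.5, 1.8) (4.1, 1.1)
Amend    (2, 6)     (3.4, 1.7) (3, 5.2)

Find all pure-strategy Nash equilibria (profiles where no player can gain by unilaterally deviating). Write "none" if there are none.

Check each profile: it is a Nash equilibrium iff no player can strictly gain by switching unilaterally.
(Yes, Abstain): Faction B can switch to Amend (4.3 → 4.8). Not NE.
(Yes, Amend): Faction A can switch to Abstain (2.8 → 3.5). Not NE.
(Yes, Delay): Faction A can switch to No (1.6 → 5.3). Not NE.
(No, Abstain): Faction A can switch to Yes (1.2 → 5.6). Not NE.
(No, Amend): Faction A can switch to Yes (1.7 → 2.8). Not NE.
(No, Delay): Faction B can switch to Abstain (1.6 → 1.9). Not NE.
(Abstain, Abstain): Faction A can switch to Yes (0.5 → 5.6). Not NE.
(Abstain, Amend): Faction B can switch to Abstain (1.8 → 3.2). Not NE.
(Abstain, Delay): Faction A can switch to No (4.1 → 5.3). Not NE.
(Amend, Abstain): Faction A can switch to Yes (2 → 5.6). Not NE.
(The remaining 2 profiles each have a profitable deviation by the same check.)

No pure-strategy Nash equilibrium.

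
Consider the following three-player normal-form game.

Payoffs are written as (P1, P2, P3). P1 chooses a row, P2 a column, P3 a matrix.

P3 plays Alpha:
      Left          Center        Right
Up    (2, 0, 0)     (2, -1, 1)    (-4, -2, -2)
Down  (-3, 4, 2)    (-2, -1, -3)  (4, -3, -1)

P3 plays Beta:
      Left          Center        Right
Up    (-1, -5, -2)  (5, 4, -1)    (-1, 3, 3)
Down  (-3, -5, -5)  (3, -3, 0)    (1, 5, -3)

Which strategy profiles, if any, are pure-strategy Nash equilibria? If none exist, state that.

The unique pure-strategy Nash equilibrium is (Up, Left, Alpha).

(Up, Left, Alpha): P1 gets 2, best alternative -3; P2 gets 0, best alternative -1; P3 gets 0, best alternative -2. No profitable deviation — NE.
(Up, Left, Beta): P2 can switch to Center (-5 → 4). Not NE.
(Up, Center, Alpha): P2 can switch to Left (-1 → 0). Not NE.
(Up, Center, Beta): P3 can switch to Alpha (-1 → 1). Not NE.
(Up, Right, Alpha): P1 can switch to Down (-4 → 4). Not NE.
(Up, Right, Beta): P1 can switch to Down (-1 → 1). Not NE.
(Down, Left, Alpha): P1 can switch to Up (-3 → 2). Not NE.
(Down, Left, Beta): P1 can switch to Up (-3 → -1). Not NE.
(Down, Center, Alpha): P1 can switch to Up (-2 → 2). Not NE.
(The remaining 3 profiles each have a profitable deviation by the same check.)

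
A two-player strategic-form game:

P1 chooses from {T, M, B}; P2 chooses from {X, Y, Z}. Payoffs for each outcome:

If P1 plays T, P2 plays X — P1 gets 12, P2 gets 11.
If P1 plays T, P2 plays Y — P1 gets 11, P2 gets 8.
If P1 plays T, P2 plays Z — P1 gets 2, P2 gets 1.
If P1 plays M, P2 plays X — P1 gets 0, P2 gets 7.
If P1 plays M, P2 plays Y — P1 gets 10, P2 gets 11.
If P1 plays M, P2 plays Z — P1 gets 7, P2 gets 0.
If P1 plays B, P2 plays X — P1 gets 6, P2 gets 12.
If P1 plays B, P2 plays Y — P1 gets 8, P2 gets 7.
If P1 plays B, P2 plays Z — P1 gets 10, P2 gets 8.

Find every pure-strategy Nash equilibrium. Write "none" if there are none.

P1 against X: payoffs 12, 0, 6 → best response T.
P1 against Y: payoffs 11, 10, 8 → best response T.
P1 against Z: payoffs 2, 7, 10 → best response B.
P2 against T: payoffs 11, 8, 1 → best response X.
P2 against M: payoffs 7, 11, 0 → best response Y.
P2 against B: payoffs 12, 7, 8 → best response X.
Mutual best responses: (T, X).

The unique pure-strategy Nash equilibrium is (T, X).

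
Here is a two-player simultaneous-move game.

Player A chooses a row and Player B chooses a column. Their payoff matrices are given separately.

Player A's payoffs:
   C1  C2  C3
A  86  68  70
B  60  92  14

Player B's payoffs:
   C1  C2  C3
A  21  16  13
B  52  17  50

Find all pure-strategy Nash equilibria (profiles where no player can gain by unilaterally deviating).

Pure NE: (A, C1)

(A, C1): Player A gets 86, best alternative 60; Player B gets 21, best alternative 16. No profitable deviation — NE.
(A, C2): Player A can switch to B (68 → 92). Not NE.
(A, C3): Player B can switch to C1 (13 → 21). Not NE.
(B, C1): Player A can switch to A (60 → 86). Not NE.
(B, C2): Player B can switch to C1 (17 → 52). Not NE.
(B, C3): Player A can switch to A (14 → 70). Not NE.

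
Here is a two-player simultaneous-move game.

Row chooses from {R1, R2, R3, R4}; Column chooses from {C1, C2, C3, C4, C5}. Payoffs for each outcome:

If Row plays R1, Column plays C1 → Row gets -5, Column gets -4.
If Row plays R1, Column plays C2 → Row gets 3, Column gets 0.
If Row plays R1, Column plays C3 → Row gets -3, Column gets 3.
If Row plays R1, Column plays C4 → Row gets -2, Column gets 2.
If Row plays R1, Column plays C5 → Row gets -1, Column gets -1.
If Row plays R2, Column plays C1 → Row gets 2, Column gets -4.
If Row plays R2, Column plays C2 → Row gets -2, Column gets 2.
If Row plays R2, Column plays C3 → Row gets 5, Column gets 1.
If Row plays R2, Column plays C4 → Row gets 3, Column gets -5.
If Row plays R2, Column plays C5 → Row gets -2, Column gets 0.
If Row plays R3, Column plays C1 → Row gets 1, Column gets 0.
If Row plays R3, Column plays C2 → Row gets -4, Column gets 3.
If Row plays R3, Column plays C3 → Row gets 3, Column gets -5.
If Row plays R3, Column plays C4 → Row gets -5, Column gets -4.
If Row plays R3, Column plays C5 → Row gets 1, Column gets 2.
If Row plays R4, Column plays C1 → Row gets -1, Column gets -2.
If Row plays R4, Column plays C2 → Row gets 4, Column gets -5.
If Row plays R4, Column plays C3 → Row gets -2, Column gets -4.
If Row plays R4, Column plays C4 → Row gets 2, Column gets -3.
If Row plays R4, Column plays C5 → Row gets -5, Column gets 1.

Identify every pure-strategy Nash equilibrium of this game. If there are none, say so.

(R1, C1): Row can switch to R2 (-5 → 2). Not NE.
(R1, C2): Row can switch to R4 (3 → 4). Not NE.
(R1, C3): Row can switch to R2 (-3 → 5). Not NE.
(R1, C4): Row can switch to R2 (-2 → 3). Not NE.
(R1, C5): Row can switch to R3 (-1 → 1). Not NE.
(R2, C1): Column can switch to C2 (-4 → 2). Not NE.
(R2, C2): Row can switch to R1 (-2 → 3). Not NE.
(R2, C3): Column can switch to C2 (1 → 2). Not NE.
(R2, C4): Column can switch to C1 (-5 → -4). Not NE.
(R2, C5): Row can switch to R1 (-2 → -1). Not NE.
(R3, C1): Row can switch to R2 (1 → 2). Not NE.
(R3, C2): Row can switch to R1 (-4 → 3). Not NE.
(The remaining 8 profiles each have a profitable deviation by the same check.)

none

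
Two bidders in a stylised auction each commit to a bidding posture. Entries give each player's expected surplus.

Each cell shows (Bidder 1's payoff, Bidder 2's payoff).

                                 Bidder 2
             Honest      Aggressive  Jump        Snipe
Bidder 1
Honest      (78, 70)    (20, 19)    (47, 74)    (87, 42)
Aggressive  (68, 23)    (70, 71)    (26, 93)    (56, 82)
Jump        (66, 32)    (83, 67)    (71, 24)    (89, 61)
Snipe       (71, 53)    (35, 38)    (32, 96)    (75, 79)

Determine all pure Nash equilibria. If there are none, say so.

Mark each player's best response to every combination of opponents' strategies; a profile where every player is best-responding is a pure Nash equilibrium.
Bidder 1 against Honest: payoffs 78, 68, 66, 71 → best response Honest.
Bidder 1 against Aggressive: payoffs 20, 70, 83, 35 → best response Jump.
Bidder 1 against Jump: payoffs 47, 26, 71, 32 → best response Jump.
Bidder 1 against Snipe: payoffs 87, 56, 89, 75 → best response Jump.
Bidder 2 against Honest: payoffs 70, 19, 74, 42 → best response Jump.
Bidder 2 against Aggressive: payoffs 23, 71, 93, 82 → best response Jump.
Bidder 2 against Jump: payoffs 32, 67, 24, 61 → best response Aggressive.
Bidder 2 against Snipe: payoffs 53, 38, 96, 79 → best response Jump.
Mutual best responses: (Jump, Aggressive).

The unique pure-strategy Nash equilibrium is (Jump, Aggressive).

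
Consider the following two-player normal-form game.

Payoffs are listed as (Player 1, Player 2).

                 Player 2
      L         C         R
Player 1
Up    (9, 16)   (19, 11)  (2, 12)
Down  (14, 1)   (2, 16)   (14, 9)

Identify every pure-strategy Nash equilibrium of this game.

No pure-strategy Nash equilibrium.

(Up, L): Player 1 can switch to Down (9 → 14). Not NE.
(Up, C): Player 2 can switch to L (11 → 16). Not NE.
(Up, R): Player 1 can switch to Down (2 → 14). Not NE.
(Down, L): Player 2 can switch to C (1 → 16). Not NE.
(Down, C): Player 1 can switch to Up (2 → 19). Not NE.
(Down, R): Player 2 can switch to C (9 → 16). Not NE.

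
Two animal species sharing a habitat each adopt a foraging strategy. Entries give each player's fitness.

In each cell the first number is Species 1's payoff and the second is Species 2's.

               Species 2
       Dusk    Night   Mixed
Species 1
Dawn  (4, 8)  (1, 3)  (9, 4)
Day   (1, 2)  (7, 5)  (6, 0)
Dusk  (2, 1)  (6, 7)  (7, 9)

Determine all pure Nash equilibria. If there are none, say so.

Mark each player's best response to every combination of opponents' strategies; a profile where every player is best-responding is a pure Nash equilibrium.
Species 1 against Dusk: payoffs 4, 1, 2 → best response Dawn.
Species 1 against Night: payoffs 1, 7, 6 → best response Day.
Species 1 against Mixed: payoffs 9, 6, 7 → best response Dawn.
Species 2 against Dawn: payoffs 8, 3, 4 → best response Dusk.
Species 2 against Day: payoffs 2, 5, 0 → best response Night.
Species 2 against Dusk: payoffs 1, 7, 9 → best response Mixed.
Mutual best responses: (Dawn, Dusk); (Day, Night).

Pure-strategy Nash equilibria: (Dawn, Dusk), (Day, Night)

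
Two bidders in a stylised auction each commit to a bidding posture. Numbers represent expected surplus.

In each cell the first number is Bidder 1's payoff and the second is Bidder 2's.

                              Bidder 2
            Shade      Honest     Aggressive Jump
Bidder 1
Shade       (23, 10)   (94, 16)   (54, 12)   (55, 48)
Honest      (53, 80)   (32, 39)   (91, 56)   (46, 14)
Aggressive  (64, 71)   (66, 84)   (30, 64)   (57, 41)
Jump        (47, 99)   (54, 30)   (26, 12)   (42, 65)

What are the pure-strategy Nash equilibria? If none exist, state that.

This game has no pure Nash equilibrium.

Bidder 1 against Shade: payoffs 23, 53, 64, 47 → best response Aggressive.
Bidder 1 against Honest: payoffs 94, 32, 66, 54 → best response Shade.
Bidder 1 against Aggressive: payoffs 54, 91, 30, 26 → best response Honest.
Bidder 1 against Jump: payoffs 55, 46, 57, 42 → best response Aggressive.
Bidder 2 against Shade: payoffs 10, 16, 12, 48 → best response Jump.
Bidder 2 against Honest: payoffs 80, 39, 56, 14 → best response Shade.
Bidder 2 against Aggressive: payoffs 71, 84, 64, 41 → best response Honest.
Bidder 2 against Jump: payoffs 99, 30, 12, 65 → best response Shade.
No profile is a mutual best response for all players.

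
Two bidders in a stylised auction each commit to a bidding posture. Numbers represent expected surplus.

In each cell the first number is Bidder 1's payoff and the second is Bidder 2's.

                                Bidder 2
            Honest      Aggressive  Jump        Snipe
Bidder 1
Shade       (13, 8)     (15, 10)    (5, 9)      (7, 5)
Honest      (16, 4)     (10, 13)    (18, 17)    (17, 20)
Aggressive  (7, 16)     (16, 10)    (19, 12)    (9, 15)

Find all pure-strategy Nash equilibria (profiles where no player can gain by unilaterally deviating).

The unique pure-strategy Nash equilibrium is (Honest, Snipe).

Bidder 1 against Honest: payoffs 13, 16, 7 → best response Honest.
Bidder 1 against Aggressive: payoffs 15, 10, 16 → best response Aggressive.
Bidder 1 against Jump: payoffs 5, 18, 19 → best response Aggressive.
Bidder 1 against Snipe: payoffs 7, 17, 9 → best response Honest.
Bidder 2 against Shade: payoffs 8, 10, 9, 5 → best response Aggressive.
Bidder 2 against Honest: payoffs 4, 13, 17, 20 → best response Snipe.
Bidder 2 against Aggressive: payoffs 16, 10, 12, 15 → best response Honest.
Mutual best responses: (Honest, Snipe).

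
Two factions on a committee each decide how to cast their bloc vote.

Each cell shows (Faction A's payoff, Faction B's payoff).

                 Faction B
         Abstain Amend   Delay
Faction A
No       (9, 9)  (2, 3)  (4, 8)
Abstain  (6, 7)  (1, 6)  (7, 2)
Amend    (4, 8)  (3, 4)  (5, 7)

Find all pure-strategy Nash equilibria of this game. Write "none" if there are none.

(No, Abstain): Faction A gets 9, best alternative 6; Faction B gets 9, best alternative 8. No profitable deviation — NE.
(No, Amend): Faction A can switch to Amend (2 → 3). Not NE.
(No, Delay): Faction A can switch to Abstain (4 → 7). Not NE.
(Abstain, Abstain): Faction A can switch to No (6 → 9). Not NE.
(Abstain, Amend): Faction A can switch to No (1 → 2). Not NE.
(Abstain, Delay): Faction B can switch to Abstain (2 → 7). Not NE.
(Amend, Abstain): Faction A can switch to No (4 → 9). Not NE.
(Amend, Amend): Faction B can switch to Abstain (4 → 8). Not NE.
(Amend, Delay): Faction A can switch to Abstain (5 → 7). Not NE.

(No, Abstain)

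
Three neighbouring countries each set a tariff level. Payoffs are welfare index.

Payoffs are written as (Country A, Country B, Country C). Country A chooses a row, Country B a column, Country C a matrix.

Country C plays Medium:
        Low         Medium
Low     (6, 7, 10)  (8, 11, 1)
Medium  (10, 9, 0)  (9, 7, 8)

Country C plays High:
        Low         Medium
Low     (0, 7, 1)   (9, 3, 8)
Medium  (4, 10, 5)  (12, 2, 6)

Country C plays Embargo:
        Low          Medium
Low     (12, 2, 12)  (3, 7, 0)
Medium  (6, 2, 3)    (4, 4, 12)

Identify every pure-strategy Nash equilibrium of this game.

Country A against (Low, Medium): payoffs 6, 10 → best response Medium.
Country A against (Low, High): payoffs 0, 4 → best response Medium.
Country A against (Low, Embargo): payoffs 12, 6 → best response Low.
Country A against (Medium, Medium): payoffs 8, 9 → best response Medium.
Country A against (Medium, High): payoffs 9, 12 → best response Medium.
Country A against (Medium, Embargo): payoffs 3, 4 → best response Medium.
Country B against (Low, Medium): payoffs 7, 11 → best response Medium.
Country B against (Low, High): payoffs 7, 3 → best response Low.
Country B against (Low, Embargo): payoffs 2, 7 → best response Medium.
Country B against (Medium, Medium): payoffs 9, 7 → best response Low.
Country B against (Medium, High): payoffs 10, 2 → best response Low.
Country B against (Medium, Embargo): payoffs 2, 4 → best response Medium.
Country C against (Low, Low): payoffs 10, 1, 12 → best response Embargo.
Country C against (Low, Medium): payoffs 1, 8, 0 → best response High.
Country C against (Medium, Low): payoffs 0, 5, 3 → best response High.
Country C against (Medium, Medium): payoffs 8, 6, 12 → best response Embargo.
Mutual best responses: (Medium, Low, High); (Medium, Medium, Embargo).

The pure Nash equilibria are (Medium, Low, High), (Medium, Medium, Embargo).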